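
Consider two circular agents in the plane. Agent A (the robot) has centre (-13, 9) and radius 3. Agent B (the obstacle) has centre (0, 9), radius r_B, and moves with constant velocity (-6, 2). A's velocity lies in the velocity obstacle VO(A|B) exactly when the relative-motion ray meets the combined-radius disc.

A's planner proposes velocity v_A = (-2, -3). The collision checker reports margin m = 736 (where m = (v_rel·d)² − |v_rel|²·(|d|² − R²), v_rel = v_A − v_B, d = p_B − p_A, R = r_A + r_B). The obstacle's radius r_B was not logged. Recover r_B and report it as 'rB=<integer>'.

m = 736
d = (13, 0);  v_rel = (4, -5),  |v_rel|² = 41
v_rel×d = (4)·(0) − (-5)·(13) = 65
since m = R²·41 − 65²:  R² = (4225 + 736) / 41 = 121
R = √121 = 11  ⇒  r_B = 11 − 3 = 8

rB=8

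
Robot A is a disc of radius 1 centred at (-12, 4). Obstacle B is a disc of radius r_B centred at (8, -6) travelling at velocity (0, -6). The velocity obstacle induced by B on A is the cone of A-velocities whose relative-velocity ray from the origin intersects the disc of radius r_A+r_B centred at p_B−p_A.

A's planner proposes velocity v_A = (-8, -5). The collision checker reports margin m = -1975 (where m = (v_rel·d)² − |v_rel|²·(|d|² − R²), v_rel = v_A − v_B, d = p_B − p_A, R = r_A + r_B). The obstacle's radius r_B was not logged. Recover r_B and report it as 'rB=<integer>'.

m = -1975
d = (20, -10);  v_rel = (-8, 1),  |v_rel|² = 65
v_rel×d = (-8)·(-10) − (1)·(20) = 60
since m = R²·65 − 60²:  R² = (3600 + -1975) / 65 = 25
R = √25 = 5  ⇒  r_B = 5 − 1 = 4

rB=4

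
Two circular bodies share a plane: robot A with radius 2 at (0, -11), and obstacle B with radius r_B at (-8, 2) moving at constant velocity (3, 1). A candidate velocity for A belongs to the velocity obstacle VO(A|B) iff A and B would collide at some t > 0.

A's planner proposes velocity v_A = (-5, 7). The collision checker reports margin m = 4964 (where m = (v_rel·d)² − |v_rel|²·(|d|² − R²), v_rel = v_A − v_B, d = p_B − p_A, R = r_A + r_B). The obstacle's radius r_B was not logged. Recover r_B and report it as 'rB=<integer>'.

m = 4964
d = (-8, 13);  v_rel = (-8, 6),  |v_rel|² = 100
v_rel×d = (-8)·(13) − (6)·(-8) = -56
since m = R²·100 − (-56)²:  R² = (3136 + 4964) / 100 = 81
R = √81 = 9  ⇒  r_B = 9 − 2 = 7

rB=7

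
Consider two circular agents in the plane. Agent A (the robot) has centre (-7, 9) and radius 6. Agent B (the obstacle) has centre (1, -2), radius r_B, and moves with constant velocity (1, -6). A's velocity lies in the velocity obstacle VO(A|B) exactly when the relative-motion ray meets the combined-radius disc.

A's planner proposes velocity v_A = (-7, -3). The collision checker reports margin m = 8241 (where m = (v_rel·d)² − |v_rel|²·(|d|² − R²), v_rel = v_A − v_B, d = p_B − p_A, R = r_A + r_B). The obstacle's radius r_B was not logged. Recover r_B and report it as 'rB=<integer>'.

m = 8241
d = (8, -11);  v_rel = (-8, 3),  |v_rel|² = 73
v_rel×d = (-8)·(-11) − (3)·(8) = 64
since m = R²·73 − 64²:  R² = (4096 + 8241) / 73 = 169
R = √169 = 13  ⇒  r_B = 13 − 6 = 7

rB=7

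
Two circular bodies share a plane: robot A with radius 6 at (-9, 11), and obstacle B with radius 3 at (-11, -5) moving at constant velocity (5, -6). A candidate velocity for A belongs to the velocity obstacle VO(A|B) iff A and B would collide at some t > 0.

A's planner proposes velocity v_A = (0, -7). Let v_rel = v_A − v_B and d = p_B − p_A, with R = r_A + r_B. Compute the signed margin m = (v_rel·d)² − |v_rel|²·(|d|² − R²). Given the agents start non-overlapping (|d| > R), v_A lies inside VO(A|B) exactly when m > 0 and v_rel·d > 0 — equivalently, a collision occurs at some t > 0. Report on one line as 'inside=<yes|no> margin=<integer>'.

d = (-2, -16),  |d|² = 260;  R = 6+3 = 9,  c = 260−9² = 179
v_rel = (-5, -1),  |v_rel|² = 26;  v_rel·d = (-5)·(-2) + (-1)·(-16) = 26
26·t² − 52·t + 179 = 0  ⇒  m = 26² − 26·179 = -3978
m = -3978 < 0,  v_rel·d = 26 > 0  ⇒  outside

inside=no margin=-3978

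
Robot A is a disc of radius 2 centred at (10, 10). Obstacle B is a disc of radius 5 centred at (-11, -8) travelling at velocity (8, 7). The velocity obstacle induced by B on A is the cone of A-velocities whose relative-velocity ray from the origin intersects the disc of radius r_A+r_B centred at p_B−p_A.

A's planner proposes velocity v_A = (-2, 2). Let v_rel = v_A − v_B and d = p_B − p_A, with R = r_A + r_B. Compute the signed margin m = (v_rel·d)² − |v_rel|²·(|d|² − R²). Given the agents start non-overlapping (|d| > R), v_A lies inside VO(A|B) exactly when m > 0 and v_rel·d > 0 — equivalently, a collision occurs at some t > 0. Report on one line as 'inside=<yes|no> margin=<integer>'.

d = (-21, -18),  |d|² = 765;  R = 2+5 = 7,  c = 765−7² = 716
v_rel = (-10, -5),  |v_rel|² = 125;  v_rel·d = (-10)·(-21) + (-5)·(-18) = 300
125·t² − 600·t + 716 = 0  ⇒  m = 300² − 125·716 = 500
m = 500 > 0,  v_rel·d = 300 > 0  ⇒  inside

inside=yes margin=500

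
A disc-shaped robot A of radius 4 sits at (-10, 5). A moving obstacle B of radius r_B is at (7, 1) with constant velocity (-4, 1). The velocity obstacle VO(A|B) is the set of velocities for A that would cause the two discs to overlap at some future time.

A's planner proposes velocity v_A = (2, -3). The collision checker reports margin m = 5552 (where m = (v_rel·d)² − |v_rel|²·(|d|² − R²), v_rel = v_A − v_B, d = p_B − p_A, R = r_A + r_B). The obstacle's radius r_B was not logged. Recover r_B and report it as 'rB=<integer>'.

m = 5552
d = (17, -4);  v_rel = (6, -4),  |v_rel|² = 52
v_rel×d = (6)·(-4) − (-4)·(17) = 44
since m = R²·52 − 44²:  R² = (1936 + 5552) / 52 = 144
R = √144 = 12  ⇒  r_B = 12 − 4 = 8

rB=8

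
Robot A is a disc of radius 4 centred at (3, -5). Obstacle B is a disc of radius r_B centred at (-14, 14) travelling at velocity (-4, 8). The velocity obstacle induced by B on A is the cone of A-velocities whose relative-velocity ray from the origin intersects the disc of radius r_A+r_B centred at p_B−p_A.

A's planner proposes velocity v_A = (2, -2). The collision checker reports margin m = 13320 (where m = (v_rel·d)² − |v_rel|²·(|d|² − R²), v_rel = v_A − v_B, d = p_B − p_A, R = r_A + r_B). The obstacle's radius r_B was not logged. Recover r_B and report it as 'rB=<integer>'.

m = 13320
d = (-17, 19);  v_rel = (6, -10),  |v_rel|² = 136
v_rel×d = (6)·(19) − (-10)·(-17) = -56
since m = R²·136 − (-56)²:  R² = (3136 + 13320) / 136 = 121
R = √121 = 11  ⇒  r_B = 11 − 4 = 7

rB=7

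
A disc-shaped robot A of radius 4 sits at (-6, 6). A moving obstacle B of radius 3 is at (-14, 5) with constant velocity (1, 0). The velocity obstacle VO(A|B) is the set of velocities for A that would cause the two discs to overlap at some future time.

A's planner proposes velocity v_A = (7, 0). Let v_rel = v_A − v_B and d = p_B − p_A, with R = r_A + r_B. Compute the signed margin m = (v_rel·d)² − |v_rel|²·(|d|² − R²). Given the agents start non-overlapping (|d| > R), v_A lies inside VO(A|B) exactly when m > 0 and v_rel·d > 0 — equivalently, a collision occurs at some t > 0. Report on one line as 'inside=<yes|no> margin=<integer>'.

d = (-8, -1),  |d|² = 65;  R = 4+3 = 7,  c = 65−7² = 16
v_rel = (6, 0),  |v_rel|² = 36;  v_rel·d = (6)·(-8) + (0)·(-1) = -48
36·t² + 96·t + 16 = 0  ⇒  m = (-48)² − 36·16 = 1728
m = 1728 > 0,  v_rel·d = -48 < 0  ⇒  outside

inside=no margin=1728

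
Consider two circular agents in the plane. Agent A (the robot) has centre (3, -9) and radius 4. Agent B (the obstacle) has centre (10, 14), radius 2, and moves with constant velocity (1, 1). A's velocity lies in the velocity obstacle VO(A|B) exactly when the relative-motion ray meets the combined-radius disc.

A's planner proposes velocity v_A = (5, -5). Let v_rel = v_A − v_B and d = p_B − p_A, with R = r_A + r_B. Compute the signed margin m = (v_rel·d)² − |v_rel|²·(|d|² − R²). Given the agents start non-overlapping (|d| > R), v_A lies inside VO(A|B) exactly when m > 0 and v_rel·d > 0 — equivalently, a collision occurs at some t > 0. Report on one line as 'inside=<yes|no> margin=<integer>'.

d = (7, 23),  |d|² = 578;  R = 4+2 = 6,  c = 578−6² = 542
v_rel = (4, -6),  |v_rel|² = 52;  v_rel·d = (4)·(7) + (-6)·(23) = -110
52·t² + 220·t + 542 = 0  ⇒  m = (-110)² − 52·542 = -16084
m = -16084 < 0,  v_rel·d = -110 < 0  ⇒  outside

inside=no margin=-16084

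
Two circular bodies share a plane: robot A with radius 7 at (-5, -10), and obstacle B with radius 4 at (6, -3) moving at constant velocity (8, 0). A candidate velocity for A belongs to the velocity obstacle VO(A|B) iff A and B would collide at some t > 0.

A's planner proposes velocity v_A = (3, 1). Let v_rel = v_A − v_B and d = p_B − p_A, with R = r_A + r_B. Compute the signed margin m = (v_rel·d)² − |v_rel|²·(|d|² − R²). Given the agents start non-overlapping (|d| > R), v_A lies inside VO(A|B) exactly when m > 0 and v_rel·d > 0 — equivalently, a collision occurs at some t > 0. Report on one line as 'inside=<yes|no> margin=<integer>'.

d = (11, 7),  |d|² = 170;  R = 7+4 = 11,  c = 170−11² = 49
v_rel = (-5, 1),  |v_rel|² = 26;  v_rel·d = (-5)·(11) + (1)·(7) = -48
26·t² + 96·t + 49 = 0  ⇒  m = (-48)² − 26·49 = 1030
m = 1030 > 0,  v_rel·d = -48 < 0  ⇒  outside

inside=no margin=1030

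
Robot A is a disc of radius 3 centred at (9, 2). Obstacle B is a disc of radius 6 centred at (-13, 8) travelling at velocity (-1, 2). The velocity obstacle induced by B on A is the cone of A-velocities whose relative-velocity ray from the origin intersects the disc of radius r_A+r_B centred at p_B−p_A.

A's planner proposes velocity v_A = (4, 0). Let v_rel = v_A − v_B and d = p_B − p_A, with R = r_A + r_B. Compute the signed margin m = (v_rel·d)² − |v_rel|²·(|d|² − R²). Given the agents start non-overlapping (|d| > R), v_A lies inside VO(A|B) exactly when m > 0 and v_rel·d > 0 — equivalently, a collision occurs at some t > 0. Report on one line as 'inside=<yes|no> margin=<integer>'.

d = (-22, 6),  |d|² = 520;  R = 3+6 = 9,  c = 520−9² = 439
v_rel = (5, -2),  |v_rel|² = 29;  v_rel·d = (5)·(-22) + (-2)·(6) = -122
29·t² + 244·t + 439 = 0  ⇒  m = (-122)² − 29·439 = 2153
m = 2153 > 0,  v_rel·d = -122 < 0  ⇒  outside

inside=no margin=2153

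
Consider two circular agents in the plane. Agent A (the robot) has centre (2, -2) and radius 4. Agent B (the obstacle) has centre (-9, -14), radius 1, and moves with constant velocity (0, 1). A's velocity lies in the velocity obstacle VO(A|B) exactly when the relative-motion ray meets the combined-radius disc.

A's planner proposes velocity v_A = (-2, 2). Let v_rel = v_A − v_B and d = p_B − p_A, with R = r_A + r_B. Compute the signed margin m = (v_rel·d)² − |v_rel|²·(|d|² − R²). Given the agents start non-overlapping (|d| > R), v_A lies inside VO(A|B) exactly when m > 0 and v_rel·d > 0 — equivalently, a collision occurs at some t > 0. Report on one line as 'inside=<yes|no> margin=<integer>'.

d = (-11, -12),  |d|² = 265;  R = 4+1 = 5,  c = 265−5² = 240
v_rel = (-2, 1),  |v_rel|² = 5;  v_rel·d = (-2)·(-11) + (1)·(-12) = 10
5·t² − 20·t + 240 = 0  ⇒  m = 10² − 5·240 = -1100
m = -1100 < 0,  v_rel·d = 10 > 0  ⇒  outside

inside=no margin=-1100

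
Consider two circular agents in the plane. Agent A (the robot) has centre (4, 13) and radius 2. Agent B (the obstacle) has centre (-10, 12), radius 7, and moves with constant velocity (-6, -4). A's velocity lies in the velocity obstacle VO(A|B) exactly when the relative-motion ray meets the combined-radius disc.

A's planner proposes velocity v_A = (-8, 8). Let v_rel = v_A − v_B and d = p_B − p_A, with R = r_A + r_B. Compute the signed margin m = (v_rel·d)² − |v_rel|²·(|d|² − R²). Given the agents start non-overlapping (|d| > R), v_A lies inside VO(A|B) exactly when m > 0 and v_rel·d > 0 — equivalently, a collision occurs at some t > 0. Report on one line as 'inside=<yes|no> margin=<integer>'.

d = (-14, -1),  |d|² = 197;  R = 2+7 = 9,  c = 197−9² = 116
v_rel = (-2, 12),  |v_rel|² = 148;  v_rel·d = (-2)·(-14) + (12)·(-1) = 16
148·t² − 32·t + 116 = 0  ⇒  m = 16² − 148·116 = -16912
m = -16912 < 0,  v_rel·d = 16 > 0  ⇒  outside

inside=no margin=-16912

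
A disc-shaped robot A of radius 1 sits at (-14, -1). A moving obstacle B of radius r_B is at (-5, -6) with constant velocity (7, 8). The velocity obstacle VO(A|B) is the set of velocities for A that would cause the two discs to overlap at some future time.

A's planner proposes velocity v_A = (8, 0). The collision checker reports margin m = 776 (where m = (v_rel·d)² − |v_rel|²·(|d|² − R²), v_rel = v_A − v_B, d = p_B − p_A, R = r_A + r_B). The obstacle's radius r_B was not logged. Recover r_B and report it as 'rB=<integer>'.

m = 776
d = (9, -5);  v_rel = (1, -8),  |v_rel|² = 65
v_rel×d = (1)·(-5) − (-8)·(9) = 67
since m = R²·65 − 67²:  R² = (4489 + 776) / 65 = 81
R = √81 = 9  ⇒  r_B = 9 − 1 = 8

rB=8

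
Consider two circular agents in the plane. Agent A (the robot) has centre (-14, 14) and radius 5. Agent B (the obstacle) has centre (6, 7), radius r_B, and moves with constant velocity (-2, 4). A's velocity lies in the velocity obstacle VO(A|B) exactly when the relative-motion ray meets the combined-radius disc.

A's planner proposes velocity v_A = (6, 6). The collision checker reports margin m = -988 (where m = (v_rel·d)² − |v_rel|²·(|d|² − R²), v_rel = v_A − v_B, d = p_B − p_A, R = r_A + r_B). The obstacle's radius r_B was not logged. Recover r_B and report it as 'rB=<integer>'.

m = -988
d = (20, -7);  v_rel = (8, 2),  |v_rel|² = 68
v_rel×d = (8)·(-7) − (2)·(20) = -96
since m = R²·68 − (-96)²:  R² = (9216 + -988) / 68 = 121
R = √121 = 11  ⇒  r_B = 11 − 5 = 6

rB=6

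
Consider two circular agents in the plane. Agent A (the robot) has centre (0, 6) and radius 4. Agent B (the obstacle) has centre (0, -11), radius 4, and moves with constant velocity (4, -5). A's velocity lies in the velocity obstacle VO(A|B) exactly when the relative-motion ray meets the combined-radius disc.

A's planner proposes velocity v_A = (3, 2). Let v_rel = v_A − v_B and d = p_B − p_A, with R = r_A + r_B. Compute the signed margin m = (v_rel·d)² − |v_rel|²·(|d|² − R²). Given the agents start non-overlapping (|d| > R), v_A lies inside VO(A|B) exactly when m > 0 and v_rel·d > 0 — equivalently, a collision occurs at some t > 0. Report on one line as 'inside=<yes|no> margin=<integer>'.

d = (0, -17),  |d|² = 289;  R = 4+4 = 8,  c = 289−8² = 225
v_rel = (-1, 7),  |v_rel|² = 50;  v_rel·d = (-1)·(0) + (7)·(-17) = -119
50·t² + 238·t + 225 = 0  ⇒  m = (-119)² − 50·225 = 2911
m = 2911 > 0,  v_rel·d = -119 < 0  ⇒  outside

inside=no margin=2911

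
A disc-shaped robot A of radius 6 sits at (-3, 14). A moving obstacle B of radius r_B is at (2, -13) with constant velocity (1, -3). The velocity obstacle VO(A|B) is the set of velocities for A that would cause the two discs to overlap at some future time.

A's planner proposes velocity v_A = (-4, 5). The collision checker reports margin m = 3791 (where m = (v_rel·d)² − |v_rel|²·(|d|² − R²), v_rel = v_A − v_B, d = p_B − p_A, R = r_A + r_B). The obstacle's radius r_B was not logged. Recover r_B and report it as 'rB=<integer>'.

m = 3791
d = (5, -27);  v_rel = (-5, 8),  |v_rel|² = 89
v_rel×d = (-5)·(-27) − (8)·(5) = 95
since m = R²·89 − 95²:  R² = (9025 + 3791) / 89 = 144
R = √144 = 12  ⇒  r_B = 12 − 6 = 6

rB=6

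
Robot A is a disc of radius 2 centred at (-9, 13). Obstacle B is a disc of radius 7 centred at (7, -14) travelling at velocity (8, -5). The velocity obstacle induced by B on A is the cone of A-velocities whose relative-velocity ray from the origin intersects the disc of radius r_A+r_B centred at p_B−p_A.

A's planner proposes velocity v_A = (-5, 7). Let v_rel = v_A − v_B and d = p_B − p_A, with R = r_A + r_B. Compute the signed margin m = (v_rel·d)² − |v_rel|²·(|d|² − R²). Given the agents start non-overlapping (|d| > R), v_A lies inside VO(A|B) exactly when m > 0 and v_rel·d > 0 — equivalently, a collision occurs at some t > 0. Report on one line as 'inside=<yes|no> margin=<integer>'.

d = (16, -27),  |d|² = 985;  R = 2+7 = 9,  c = 985−9² = 904
v_rel = (-13, 12),  |v_rel|² = 313;  v_rel·d = (-13)·(16) + (12)·(-27) = -532
313·t² + 1064·t + 904 = 0  ⇒  m = (-532)² − 313·904 = 72
m = 72 > 0,  v_rel·d = -532 < 0  ⇒  outside

inside=no margin=72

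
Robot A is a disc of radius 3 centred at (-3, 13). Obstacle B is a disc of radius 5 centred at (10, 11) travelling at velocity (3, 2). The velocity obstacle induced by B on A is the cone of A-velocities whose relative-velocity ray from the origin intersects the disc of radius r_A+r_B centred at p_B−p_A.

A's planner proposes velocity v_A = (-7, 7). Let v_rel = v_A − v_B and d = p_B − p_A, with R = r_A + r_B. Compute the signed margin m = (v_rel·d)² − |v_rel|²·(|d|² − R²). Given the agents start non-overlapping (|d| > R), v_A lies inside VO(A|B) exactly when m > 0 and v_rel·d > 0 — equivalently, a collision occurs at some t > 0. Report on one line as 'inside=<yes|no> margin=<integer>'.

d = (13, -2),  |d|² = 173;  R = 3+5 = 8,  c = 173−8² = 109
v_rel = (-10, 5),  |v_rel|² = 125;  v_rel·d = (-10)·(13) + (5)·(-2) = -140
125·t² + 280·t + 109 = 0  ⇒  m = (-140)² − 125·109 = 5975
m = 5975 > 0,  v_rel·d = -140 < 0  ⇒  outside

inside=no margin=5975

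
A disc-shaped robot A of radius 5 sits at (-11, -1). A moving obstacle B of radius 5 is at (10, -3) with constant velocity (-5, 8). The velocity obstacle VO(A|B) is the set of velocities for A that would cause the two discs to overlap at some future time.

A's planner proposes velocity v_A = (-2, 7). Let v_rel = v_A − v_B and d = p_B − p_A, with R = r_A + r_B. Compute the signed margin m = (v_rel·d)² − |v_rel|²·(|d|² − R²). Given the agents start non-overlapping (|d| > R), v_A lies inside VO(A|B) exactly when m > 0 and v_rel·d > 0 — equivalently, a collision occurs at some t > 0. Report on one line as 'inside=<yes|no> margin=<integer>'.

d = (21, -2),  |d|² = 445;  R = 5+5 = 10,  c = 445−10² = 345
v_rel = (3, -1),  |v_rel|² = 10;  v_rel·d = (3)·(21) + (-1)·(-2) = 65
10·t² − 130·t + 345 = 0  ⇒  m = 65² − 10·345 = 775
m = 775 > 0,  v_rel·d = 65 > 0  ⇒  inside

inside=yes margin=775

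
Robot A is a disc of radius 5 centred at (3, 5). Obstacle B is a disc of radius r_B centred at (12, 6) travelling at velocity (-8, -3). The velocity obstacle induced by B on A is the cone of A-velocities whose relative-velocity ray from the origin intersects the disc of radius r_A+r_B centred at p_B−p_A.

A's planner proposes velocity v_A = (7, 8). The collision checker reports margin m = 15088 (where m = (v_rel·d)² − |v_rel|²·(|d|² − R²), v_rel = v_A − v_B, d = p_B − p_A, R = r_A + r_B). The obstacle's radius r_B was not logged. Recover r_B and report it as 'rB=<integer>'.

m = 15088
d = (9, 1);  v_rel = (15, 11),  |v_rel|² = 346
v_rel×d = (15)·(1) − (11)·(9) = -84
since m = R²·346 − (-84)²:  R² = (7056 + 15088) / 346 = 64
R = √64 = 8  ⇒  r_B = 8 − 5 = 3

rB=3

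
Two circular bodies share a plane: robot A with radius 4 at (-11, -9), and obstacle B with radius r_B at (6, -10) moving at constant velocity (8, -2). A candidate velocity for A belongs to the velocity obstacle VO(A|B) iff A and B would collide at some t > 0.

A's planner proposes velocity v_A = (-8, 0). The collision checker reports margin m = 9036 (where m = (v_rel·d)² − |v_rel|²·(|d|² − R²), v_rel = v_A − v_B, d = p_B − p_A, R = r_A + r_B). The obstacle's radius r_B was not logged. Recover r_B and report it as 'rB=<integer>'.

m = 9036
d = (17, -1);  v_rel = (-16, 2),  |v_rel|² = 260
v_rel×d = (-16)·(-1) − (2)·(17) = -18
since m = R²·260 − (-18)²:  R² = (324 + 9036) / 260 = 36
R = √36 = 6  ⇒  r_B = 6 − 4 = 2

rB=2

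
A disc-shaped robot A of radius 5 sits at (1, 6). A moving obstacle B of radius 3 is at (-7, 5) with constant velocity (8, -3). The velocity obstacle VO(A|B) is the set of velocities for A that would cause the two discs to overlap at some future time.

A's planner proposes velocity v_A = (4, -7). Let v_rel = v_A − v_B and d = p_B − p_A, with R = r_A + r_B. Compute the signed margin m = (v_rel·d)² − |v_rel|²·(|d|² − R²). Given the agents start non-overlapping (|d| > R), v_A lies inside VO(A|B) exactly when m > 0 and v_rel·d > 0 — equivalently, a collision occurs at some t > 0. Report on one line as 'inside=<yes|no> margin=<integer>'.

d = (-8, -1),  |d|² = 65;  R = 5+3 = 8,  c = 65−8² = 1
v_rel = (-4, -4),  |v_rel|² = 32;  v_rel·d = (-4)·(-8) + (-4)·(-1) = 36
32·t² − 72·t + 1 = 0  ⇒  m = 36² − 32·1 = 1264
m = 1264 > 0,  v_rel·d = 36 > 0  ⇒  inside

inside=yes margin=1264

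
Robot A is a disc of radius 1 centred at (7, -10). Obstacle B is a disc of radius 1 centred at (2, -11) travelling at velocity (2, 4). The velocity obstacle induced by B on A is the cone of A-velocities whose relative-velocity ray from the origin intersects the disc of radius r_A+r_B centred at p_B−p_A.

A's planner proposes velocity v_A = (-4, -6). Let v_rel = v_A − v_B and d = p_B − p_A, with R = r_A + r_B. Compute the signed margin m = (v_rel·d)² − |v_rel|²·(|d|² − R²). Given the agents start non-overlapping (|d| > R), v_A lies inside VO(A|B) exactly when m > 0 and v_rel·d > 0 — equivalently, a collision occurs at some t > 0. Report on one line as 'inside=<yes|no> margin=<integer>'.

d = (-5, -1),  |d|² = 26;  R = 1+1 = 2,  c = 26−2² = 22
v_rel = (-6, -10),  |v_rel|² = 136;  v_rel·d = (-6)·(-5) + (-10)·(-1) = 40
136·t² − 80·t + 22 = 0  ⇒  m = 40² − 136·22 = -1392
m = -1392 < 0,  v_rel·d = 40 > 0  ⇒  outside

inside=no margin=-1392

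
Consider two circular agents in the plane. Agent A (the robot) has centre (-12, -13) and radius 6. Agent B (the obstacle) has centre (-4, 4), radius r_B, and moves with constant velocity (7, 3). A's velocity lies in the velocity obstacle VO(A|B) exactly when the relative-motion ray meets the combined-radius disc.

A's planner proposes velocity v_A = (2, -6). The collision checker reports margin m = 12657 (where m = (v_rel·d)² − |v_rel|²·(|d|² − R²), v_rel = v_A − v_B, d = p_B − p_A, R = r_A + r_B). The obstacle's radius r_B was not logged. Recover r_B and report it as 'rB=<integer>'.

m = 12657
d = (8, 17);  v_rel = (-5, -9),  |v_rel|² = 106
v_rel×d = (-5)·(17) − (-9)·(8) = -13
since m = R²·106 − (-13)²:  R² = (169 + 12657) / 106 = 121
R = √121 = 11  ⇒  r_B = 11 − 6 = 5

rB=5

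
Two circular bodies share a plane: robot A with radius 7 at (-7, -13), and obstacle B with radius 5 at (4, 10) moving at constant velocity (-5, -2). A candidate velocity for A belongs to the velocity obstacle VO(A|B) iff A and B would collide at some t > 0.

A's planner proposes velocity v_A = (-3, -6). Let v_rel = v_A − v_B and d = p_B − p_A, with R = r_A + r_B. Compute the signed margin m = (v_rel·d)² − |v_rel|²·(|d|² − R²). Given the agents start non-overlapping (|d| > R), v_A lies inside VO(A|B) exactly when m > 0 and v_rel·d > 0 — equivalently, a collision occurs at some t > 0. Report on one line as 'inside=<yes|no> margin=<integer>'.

d = (11, 23),  |d|² = 650;  R = 7+5 = 12,  c = 650−12² = 506
v_rel = (2, -4),  |v_rel|² = 20;  v_rel·d = (2)·(11) + (-4)·(23) = -70
20·t² + 140·t + 506 = 0  ⇒  m = (-70)² − 20·506 = -5220
m = -5220 < 0,  v_rel·d = -70 < 0  ⇒  outside

inside=no margin=-5220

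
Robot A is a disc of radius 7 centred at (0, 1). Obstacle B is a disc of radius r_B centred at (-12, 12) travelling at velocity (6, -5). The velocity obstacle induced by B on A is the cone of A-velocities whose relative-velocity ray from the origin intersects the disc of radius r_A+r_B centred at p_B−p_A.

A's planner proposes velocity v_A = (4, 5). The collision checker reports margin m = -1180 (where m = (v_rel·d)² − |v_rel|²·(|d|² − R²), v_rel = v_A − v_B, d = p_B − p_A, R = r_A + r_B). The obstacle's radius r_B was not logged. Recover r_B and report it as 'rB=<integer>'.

m = -1180
d = (-12, 11);  v_rel = (-2, 10),  |v_rel|² = 104
v_rel×d = (-2)·(11) − (10)·(-12) = 98
since m = R²·104 − 98²:  R² = (9604 + -1180) / 104 = 81
R = √81 = 9  ⇒  r_B = 9 − 7 = 2

rB=2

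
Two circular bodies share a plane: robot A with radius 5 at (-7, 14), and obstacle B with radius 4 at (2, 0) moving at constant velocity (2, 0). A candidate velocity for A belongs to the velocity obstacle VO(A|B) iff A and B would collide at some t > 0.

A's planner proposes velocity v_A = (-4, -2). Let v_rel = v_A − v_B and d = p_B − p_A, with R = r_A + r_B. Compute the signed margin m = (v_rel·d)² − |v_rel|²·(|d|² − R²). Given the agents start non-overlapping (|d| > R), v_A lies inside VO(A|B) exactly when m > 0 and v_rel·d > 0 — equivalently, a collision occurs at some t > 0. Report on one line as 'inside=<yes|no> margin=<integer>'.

d = (9, -14),  |d|² = 277;  R = 5+4 = 9,  c = 277−9² = 196
v_rel = (-6, -2),  |v_rel|² = 40;  v_rel·d = (-6)·(9) + (-2)·(-14) = -26
40·t² + 52·t + 196 = 0  ⇒  m = (-26)² − 40·196 = -7164
m = -7164 < 0,  v_rel·d = -26 < 0  ⇒  outside

inside=no margin=-7164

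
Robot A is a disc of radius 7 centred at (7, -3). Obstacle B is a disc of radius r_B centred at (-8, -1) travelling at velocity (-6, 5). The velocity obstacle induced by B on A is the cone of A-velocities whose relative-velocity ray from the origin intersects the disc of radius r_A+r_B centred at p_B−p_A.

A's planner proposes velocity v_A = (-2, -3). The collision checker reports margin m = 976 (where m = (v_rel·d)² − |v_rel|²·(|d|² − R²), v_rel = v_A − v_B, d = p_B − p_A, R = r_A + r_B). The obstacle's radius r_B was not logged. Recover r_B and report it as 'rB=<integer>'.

m = 976
d = (-15, 2);  v_rel = (4, -8),  |v_rel|² = 80
v_rel×d = (4)·(2) − (-8)·(-15) = -112
since m = R²·80 − (-112)²:  R² = (12544 + 976) / 80 = 169
R = √169 = 13  ⇒  r_B = 13 − 7 = 6

rB=6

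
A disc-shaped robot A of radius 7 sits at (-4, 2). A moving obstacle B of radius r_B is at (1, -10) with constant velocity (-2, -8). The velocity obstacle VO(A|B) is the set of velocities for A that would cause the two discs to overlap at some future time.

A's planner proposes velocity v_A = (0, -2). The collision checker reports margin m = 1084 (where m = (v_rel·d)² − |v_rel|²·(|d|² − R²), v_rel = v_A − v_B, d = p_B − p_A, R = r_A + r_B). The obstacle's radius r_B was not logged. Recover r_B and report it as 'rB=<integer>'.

m = 1084
d = (5, -12);  v_rel = (2, 6),  |v_rel|² = 40
v_rel×d = (2)·(-12) − (6)·(5) = -54
since m = R²·40 − (-54)²:  R² = (2916 + 1084) / 40 = 100
R = √100 = 10  ⇒  r_B = 10 − 7 = 3

rB=3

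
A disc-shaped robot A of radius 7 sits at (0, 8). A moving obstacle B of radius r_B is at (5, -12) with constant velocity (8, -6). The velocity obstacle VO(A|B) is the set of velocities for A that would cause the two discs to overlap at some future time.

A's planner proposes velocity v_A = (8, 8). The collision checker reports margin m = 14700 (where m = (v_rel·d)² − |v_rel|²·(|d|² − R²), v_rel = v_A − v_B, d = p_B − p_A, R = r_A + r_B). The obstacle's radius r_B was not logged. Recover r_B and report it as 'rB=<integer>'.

m = 14700
d = (5, -20);  v_rel = (0, 14),  |v_rel|² = 196
v_rel×d = (0)·(-20) − (14)·(5) = -70
since m = R²·196 − (-70)²:  R² = (4900 + 14700) / 196 = 100
R = √100 = 10  ⇒  r_B = 10 − 7 = 3

rB=3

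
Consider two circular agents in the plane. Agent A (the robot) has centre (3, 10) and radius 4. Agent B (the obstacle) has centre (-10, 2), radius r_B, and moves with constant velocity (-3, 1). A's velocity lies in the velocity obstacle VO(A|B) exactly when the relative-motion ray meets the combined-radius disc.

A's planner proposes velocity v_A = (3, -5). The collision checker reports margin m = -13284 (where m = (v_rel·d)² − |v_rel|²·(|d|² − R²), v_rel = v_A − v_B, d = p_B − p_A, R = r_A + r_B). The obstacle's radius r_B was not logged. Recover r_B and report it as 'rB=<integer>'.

m = -13284
d = (-13, -8);  v_rel = (6, -6),  |v_rel|² = 72
v_rel×d = (6)·(-8) − (-6)·(-13) = -126
since m = R²·72 − (-126)²:  R² = (15876 + -13284) / 72 = 36
R = √36 = 6  ⇒  r_B = 6 − 4 = 2

rB=2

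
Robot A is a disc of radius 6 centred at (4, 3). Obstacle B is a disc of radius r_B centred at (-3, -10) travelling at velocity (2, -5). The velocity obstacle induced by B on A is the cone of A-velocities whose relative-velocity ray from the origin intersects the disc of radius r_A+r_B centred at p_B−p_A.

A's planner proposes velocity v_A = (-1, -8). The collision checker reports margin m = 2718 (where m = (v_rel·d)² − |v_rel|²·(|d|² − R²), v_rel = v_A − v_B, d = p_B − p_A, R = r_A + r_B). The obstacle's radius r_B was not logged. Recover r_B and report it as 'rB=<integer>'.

m = 2718
d = (-7, -13);  v_rel = (-3, -3),  |v_rel|² = 18
v_rel×d = (-3)·(-13) − (-3)·(-7) = 18
since m = R²·18 − 18²:  R² = (324 + 2718) / 18 = 169
R = √169 = 13  ⇒  r_B = 13 − 6 = 7

rB=7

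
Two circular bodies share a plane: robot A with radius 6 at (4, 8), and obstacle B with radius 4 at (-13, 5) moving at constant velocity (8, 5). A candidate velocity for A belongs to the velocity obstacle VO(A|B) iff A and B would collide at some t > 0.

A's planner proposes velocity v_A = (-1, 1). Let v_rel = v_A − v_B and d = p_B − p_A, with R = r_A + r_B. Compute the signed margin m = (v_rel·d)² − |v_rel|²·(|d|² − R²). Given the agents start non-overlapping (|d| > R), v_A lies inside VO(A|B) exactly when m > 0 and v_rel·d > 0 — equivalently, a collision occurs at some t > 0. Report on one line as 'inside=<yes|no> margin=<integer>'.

d = (-17, -3),  |d|² = 298;  R = 6+4 = 10,  c = 298−10² = 198
v_rel = (-9, -4),  |v_rel|² = 97;  v_rel·d = (-9)·(-17) + (-4)·(-3) = 165
97·t² − 330·t + 198 = 0  ⇒  m = 165² − 97·198 = 8019
m = 8019 > 0,  v_rel·d = 165 > 0  ⇒  inside

inside=yes margin=8019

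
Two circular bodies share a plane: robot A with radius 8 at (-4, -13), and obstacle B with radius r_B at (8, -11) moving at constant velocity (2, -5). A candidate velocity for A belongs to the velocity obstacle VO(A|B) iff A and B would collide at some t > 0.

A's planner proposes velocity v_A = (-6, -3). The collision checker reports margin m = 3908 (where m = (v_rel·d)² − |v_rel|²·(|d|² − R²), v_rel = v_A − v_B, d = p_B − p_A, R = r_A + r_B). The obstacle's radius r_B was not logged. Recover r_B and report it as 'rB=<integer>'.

m = 3908
d = (12, 2);  v_rel = (-8, 2),  |v_rel|² = 68
v_rel×d = (-8)·(2) − (2)·(12) = -40
since m = R²·68 − (-40)²:  R² = (1600 + 3908) / 68 = 81
R = √81 = 9  ⇒  r_B = 9 − 8 = 1

rB=1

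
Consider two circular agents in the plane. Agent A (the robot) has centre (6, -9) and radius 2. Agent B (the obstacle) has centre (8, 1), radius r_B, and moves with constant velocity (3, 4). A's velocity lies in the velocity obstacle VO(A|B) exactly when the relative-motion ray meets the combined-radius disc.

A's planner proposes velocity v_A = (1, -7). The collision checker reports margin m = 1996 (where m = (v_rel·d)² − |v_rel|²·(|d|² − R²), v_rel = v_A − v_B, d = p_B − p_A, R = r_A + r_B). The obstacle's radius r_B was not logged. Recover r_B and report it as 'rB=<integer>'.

m = 1996
d = (2, 10);  v_rel = (-2, -11),  |v_rel|² = 125
v_rel×d = (-2)·(10) − (-11)·(2) = 2
since m = R²·125 − 2²:  R² = (4 + 1996) / 125 = 16
R = √16 = 4  ⇒  r_B = 4 − 2 = 2

rB=2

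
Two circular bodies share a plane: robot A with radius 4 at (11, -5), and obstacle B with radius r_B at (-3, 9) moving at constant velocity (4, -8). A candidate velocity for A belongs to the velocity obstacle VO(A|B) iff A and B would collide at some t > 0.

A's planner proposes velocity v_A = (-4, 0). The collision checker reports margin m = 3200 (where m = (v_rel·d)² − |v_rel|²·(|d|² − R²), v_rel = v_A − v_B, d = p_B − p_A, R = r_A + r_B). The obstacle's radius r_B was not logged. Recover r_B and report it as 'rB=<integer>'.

m = 3200
d = (-14, 14);  v_rel = (-8, 8),  |v_rel|² = 128
v_rel×d = (-8)·(14) − (8)·(-14) = 0
since m = R²·128 − 0²:  R² = (0 + 3200) / 128 = 25
R = √25 = 5  ⇒  r_B = 5 − 4 = 1

rB=1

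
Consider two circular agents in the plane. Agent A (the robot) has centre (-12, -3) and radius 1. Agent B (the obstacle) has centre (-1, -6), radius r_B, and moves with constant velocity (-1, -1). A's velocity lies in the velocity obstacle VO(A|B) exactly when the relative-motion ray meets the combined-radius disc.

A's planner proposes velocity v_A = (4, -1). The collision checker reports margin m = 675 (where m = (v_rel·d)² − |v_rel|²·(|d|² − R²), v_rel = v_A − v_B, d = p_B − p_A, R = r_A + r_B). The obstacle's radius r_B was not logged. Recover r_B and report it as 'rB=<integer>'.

m = 675
d = (11, -3);  v_rel = (5, 0),  |v_rel|² = 25
v_rel×d = (5)·(-3) − (0)·(11) = -15
since m = R²·25 − (-15)²:  R² = (225 + 675) / 25 = 36
R = √36 = 6  ⇒  r_B = 6 − 1 = 5

rB=5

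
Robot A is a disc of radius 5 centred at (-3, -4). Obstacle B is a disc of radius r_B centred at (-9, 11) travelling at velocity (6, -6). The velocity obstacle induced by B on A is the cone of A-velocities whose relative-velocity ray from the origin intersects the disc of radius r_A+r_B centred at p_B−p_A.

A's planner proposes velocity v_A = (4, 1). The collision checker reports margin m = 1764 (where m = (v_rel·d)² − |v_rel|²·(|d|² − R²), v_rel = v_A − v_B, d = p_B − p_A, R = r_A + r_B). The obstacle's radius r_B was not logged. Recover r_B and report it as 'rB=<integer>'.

m = 1764
d = (-6, 15);  v_rel = (-2, 7),  |v_rel|² = 53
v_rel×d = (-2)·(15) − (7)·(-6) = 12
since m = R²·53 − 12²:  R² = (144 + 1764) / 53 = 36
R = √36 = 6  ⇒  r_B = 6 − 5 = 1

rB=1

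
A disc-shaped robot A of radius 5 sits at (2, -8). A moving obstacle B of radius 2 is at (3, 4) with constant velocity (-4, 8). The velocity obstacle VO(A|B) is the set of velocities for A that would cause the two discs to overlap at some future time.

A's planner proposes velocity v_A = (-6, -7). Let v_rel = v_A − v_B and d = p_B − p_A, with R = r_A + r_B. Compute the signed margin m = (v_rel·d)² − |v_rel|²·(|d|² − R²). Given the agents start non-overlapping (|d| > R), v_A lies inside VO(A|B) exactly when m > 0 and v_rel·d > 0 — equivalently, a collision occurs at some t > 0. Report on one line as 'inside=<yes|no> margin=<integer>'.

d = (1, 12),  |d|² = 145;  R = 5+2 = 7,  c = 145−7² = 96
v_rel = (-2, -15),  |v_rel|² = 229;  v_rel·d = (-2)·(1) + (-15)·(12) = -182
229·t² + 364·t + 96 = 0  ⇒  m = (-182)² − 229·96 = 11140
m = 11140 > 0,  v_rel·d = -182 < 0  ⇒  outside

inside=no margin=11140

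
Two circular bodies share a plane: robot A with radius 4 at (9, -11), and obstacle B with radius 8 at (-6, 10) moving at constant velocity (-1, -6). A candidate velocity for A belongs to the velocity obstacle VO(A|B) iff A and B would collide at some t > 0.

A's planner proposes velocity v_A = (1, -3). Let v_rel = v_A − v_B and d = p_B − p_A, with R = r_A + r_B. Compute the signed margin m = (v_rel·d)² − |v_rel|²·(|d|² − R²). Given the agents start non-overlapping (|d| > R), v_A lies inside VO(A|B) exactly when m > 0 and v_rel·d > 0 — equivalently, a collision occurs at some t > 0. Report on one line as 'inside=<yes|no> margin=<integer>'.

d = (-15, 21),  |d|² = 666;  R = 4+8 = 12,  c = 666−12² = 522
v_rel = (2, 3),  |v_rel|² = 13;  v_rel·d = (2)·(-15) + (3)·(21) = 33
13·t² − 66·t + 522 = 0  ⇒  m = 33² − 13·522 = -5697
m = -5697 < 0,  v_rel·d = 33 > 0  ⇒  outside

inside=no margin=-5697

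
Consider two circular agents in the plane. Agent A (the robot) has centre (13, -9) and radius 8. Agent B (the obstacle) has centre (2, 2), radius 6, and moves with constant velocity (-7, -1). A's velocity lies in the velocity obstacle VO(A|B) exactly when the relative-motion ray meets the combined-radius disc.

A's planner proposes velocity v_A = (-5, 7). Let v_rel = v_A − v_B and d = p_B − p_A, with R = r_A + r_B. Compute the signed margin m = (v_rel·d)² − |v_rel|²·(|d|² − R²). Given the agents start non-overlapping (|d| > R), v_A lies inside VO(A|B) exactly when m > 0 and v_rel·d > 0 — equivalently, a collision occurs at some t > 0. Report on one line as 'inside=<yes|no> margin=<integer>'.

d = (-11, 11),  |d|² = 242;  R = 8+6 = 14,  c = 242−14² = 46
v_rel = (2, 8),  |v_rel|² = 68;  v_rel·d = (2)·(-11) + (8)·(11) = 66
68·t² − 132·t + 46 = 0  ⇒  m = 66² − 68·46 = 1228
m = 1228 > 0,  v_rel·d = 66 > 0  ⇒  inside

inside=yes margin=1228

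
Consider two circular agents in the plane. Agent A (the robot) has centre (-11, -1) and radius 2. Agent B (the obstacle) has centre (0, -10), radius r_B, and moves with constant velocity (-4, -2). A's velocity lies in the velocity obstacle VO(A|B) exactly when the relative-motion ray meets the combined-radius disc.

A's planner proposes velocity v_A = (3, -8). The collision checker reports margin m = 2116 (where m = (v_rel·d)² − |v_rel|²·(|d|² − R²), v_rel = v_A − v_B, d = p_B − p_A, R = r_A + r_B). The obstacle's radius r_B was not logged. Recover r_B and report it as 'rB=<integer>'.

m = 2116
d = (11, -9);  v_rel = (7, -6),  |v_rel|² = 85
v_rel×d = (7)·(-9) − (-6)·(11) = 3
since m = R²·85 − 3²:  R² = (9 + 2116) / 85 = 25
R = √25 = 5  ⇒  r_B = 5 − 2 = 3

rB=3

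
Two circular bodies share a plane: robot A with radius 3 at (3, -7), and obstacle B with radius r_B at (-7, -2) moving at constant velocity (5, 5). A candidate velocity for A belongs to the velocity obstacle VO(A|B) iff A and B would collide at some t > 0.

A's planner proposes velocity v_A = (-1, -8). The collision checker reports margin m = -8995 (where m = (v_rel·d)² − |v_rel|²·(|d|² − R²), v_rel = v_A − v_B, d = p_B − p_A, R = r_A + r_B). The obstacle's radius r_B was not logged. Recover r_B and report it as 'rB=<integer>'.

m = -8995
d = (-10, 5);  v_rel = (-6, -13),  |v_rel|² = 205
v_rel×d = (-6)·(5) − (-13)·(-10) = -160
since m = R²·205 − (-160)²:  R² = (25600 + -8995) / 205 = 81
R = √81 = 9  ⇒  r_B = 9 − 3 = 6

rB=6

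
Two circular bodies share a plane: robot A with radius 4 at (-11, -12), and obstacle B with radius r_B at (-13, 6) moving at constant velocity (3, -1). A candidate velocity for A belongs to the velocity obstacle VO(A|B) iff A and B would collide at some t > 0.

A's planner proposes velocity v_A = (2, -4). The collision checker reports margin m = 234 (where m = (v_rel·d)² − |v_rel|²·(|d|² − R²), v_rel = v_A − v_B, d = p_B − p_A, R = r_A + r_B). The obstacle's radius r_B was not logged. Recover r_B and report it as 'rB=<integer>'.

m = 234
d = (-2, 18);  v_rel = (-1, -3),  |v_rel|² = 10
v_rel×d = (-1)·(18) − (-3)·(-2) = -24
since m = R²·10 − (-24)²:  R² = (576 + 234) / 10 = 81
R = √81 = 9  ⇒  r_B = 9 − 4 = 5

rB=5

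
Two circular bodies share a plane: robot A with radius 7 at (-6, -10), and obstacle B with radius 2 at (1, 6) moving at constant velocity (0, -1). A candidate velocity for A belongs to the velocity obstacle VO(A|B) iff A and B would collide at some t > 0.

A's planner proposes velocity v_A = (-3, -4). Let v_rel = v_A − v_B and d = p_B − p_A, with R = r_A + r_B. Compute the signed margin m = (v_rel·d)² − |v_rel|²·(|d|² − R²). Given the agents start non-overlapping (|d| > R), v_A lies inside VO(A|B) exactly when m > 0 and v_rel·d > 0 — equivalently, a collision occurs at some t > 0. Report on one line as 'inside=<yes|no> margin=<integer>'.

d = (7, 16),  |d|² = 305;  R = 7+2 = 9,  c = 305−9² = 224
v_rel = (-3, -3),  |v_rel|² = 18;  v_rel·d = (-3)·(7) + (-3)·(16) = -69
18·t² + 138·t + 224 = 0  ⇒  m = (-69)² − 18·224 = 729
m = 729 > 0,  v_rel·d = -69 < 0  ⇒  outside

inside=no margin=729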